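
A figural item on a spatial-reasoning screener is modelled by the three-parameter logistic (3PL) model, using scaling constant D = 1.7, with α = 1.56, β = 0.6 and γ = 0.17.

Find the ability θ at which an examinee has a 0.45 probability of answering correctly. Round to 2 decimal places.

P(θ) = γ + (1 − γ) · 1 / (1 + exp(−D·α(θ − β)))
Remove guessing floor: (0.45 − 0.17)/(1 − 0.17) = 0.3373
logit = ln(0.3373/0.6627) = -0.6751
θ = β + logit/(1.7·α) = 0.6 + (-0.6751)/2.6520 = 0.3454

0.35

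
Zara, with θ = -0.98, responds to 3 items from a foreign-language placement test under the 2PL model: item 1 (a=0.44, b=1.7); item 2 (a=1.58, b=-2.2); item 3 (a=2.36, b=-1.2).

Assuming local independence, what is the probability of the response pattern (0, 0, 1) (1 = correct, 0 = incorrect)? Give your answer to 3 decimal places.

0.061

P(θ) = 1 / (1 + exp(−a(θ − b)))
P_1 = 1/(1+e^{1.1792}) = 0.2352
P_2 = 1/(1+e^{-1.9276}) = 0.8730
P_3 = 1/(1+e^{-0.5192}) = 0.6270
L = (1−P_1) × (1−P_2) × P_3 = 0.7648 × 0.1270 × 0.6270 = 0.06090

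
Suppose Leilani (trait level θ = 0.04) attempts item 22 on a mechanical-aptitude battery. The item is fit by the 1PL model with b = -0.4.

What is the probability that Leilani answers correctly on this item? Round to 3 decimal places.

0.608

P(θ) = 1 / (1 + exp(−(θ − b)))
Exponent: (0.04 − (-0.4)) = 0.4400
1/(1 + e^{-0.4400}) = 0.6083
P = 0.6083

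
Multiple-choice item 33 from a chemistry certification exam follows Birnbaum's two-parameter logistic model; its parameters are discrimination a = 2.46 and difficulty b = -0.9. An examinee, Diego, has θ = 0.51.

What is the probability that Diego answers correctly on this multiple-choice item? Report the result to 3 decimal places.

P(θ) = 1 / (1 + exp(−a(θ − b)))
Exponent: 2.46 × (0.51 − (-0.9)) = 3.4686
1/(1 + e^{-3.4686}) = 0.9698

0.970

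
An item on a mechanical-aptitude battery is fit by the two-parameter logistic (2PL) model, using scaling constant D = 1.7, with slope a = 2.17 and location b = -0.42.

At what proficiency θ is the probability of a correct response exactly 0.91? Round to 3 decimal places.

P(θ) = 1 / (1 + exp(−D·a(θ − b)))
logit = ln(0.9100/0.0900) = 2.3136
θ = b + logit/(1.7·a) = -0.42 + 2.3136/3.6890 = 0.2072

0.207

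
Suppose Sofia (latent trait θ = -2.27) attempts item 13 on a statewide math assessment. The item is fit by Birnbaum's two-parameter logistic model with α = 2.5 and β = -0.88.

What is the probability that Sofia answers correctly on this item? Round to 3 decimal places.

0.030

P(θ) = 1 / (1 + exp(−α(θ − β)))
Exponent: 2.5 × (-2.27 − (-0.88)) = -3.4750
1/(1 + e^{3.4750}) = 0.0300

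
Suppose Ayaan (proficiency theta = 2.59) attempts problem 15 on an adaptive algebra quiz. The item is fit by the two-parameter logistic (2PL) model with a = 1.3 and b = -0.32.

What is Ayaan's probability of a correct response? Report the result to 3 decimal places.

P(theta) = 1 / (1 + exp(−a(theta − b)))
Exponent: 1.3 × (2.59 − (-0.32)) = 3.7830
1/(1 + e^{-3.7830}) = 0.9778

0.978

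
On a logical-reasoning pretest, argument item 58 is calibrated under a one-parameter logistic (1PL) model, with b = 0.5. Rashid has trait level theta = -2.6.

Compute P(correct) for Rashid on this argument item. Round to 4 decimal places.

0.0431

P(theta) = 1 / (1 + exp(−(theta − b)))
Exponent: (-2.6 − 0.5) = -3.1000
1/(1 + e^{3.1000}) = 0.0431
P = 0.0431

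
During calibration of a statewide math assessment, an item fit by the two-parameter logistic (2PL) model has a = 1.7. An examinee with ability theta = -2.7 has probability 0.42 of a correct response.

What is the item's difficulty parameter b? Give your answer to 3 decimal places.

-2.510

P(theta) = 1 / (1 + exp(−a(theta − b)))
logit(0.42) = ln(0.42/0.58) = -0.3228
b = theta − logit/(a) = -2.7 − (-0.3228)/1.7000 = -2.5101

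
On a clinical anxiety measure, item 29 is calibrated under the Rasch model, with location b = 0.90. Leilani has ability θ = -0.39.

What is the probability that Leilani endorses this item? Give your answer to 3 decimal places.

0.216

P(θ) = 1 / (1 + exp(−(θ − b)))
Exponent: (-0.39 − 0.90) = -1.2900
1/(1 + e^{1.2900}) = 0.2159
P = 0.2159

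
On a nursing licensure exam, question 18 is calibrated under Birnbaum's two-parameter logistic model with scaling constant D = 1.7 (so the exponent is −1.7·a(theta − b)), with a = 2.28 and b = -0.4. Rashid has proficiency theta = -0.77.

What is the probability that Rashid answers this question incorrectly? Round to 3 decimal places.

0.808

P(theta) = 1 / (1 + exp(−D·a(theta − b)))
Exponent: 1.7 × 2.28 × (-0.77 − (-0.4)) = -1.4341
1/(1 + e^{1.4341}) = 0.1925
P = 0.1925
P(incorrect) = 1 − 0.1925 = 0.8075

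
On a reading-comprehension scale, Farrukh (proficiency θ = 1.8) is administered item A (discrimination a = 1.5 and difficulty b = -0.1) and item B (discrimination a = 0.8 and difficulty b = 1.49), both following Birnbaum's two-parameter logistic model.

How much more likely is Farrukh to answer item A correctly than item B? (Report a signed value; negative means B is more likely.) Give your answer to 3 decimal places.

P(θ) = 1 / (1 + exp(−a(θ − b)))
P_A = 0.9453
P_B = 0.5617
P_A − P_B = 0.3836

0.384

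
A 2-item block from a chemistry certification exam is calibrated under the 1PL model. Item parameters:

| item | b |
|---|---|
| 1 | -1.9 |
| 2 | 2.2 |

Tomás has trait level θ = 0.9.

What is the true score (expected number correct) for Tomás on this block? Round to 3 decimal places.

1.157

P(θ) = 1 / (1 + exp(−(θ − b)))
P_1 = 1/(1+e^{-2.8000}) = 0.9427
P_2 = 1/(1+e^{1.3000}) = 0.2142
E[score] = 0.9427 + 0.2142 = 1.1568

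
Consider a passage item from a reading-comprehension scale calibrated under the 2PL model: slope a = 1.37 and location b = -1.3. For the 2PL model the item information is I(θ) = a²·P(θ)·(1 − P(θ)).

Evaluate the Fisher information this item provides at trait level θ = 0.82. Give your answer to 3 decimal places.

0.092

P = 1/(1+e^{-2.9044}) = 0.9481
P(1−P) = 0.9481 × 0.0519 = 0.0492
I = a² × P(1−P) = 1.37² × 0.0492 = 0.09242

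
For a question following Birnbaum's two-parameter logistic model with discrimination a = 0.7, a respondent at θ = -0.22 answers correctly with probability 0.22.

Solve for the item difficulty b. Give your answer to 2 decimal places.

P(θ) = 1 / (1 + exp(−a(θ − b)))
logit(0.22) = ln(0.22/0.78) = -1.2657
b = θ − logit/(a) = -0.22 − (-1.2657)/0.7000 = 1.5881

1.59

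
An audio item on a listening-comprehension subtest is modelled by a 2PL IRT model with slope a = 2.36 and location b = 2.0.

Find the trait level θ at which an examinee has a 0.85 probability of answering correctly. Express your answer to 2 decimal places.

P(θ) = 1 / (1 + exp(−a(θ − b)))
logit = ln(0.8500/0.1500) = 1.7346
θ = b + logit/(a) = 2.0 + 1.7346/2.3600 = 2.7350

2.74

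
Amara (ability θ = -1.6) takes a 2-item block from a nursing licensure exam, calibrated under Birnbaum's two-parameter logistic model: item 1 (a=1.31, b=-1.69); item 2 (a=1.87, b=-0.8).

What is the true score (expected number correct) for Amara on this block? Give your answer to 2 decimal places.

P(θ) = 1 / (1 + exp(−a(θ − b)))
P_1 = 1/(1+e^{-0.1179}) = 0.5294
P_2 = 1/(1+e^{1.4960}) = 0.1830
E[score] = 0.5294 + 0.1830 = 0.7125

0.71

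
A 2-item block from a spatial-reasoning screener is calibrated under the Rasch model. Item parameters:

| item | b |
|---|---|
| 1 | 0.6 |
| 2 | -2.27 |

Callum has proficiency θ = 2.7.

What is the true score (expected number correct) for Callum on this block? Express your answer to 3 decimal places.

1.884

P(θ) = 1 / (1 + exp(−(θ − b)))
P_1 = 1/(1+e^{-2.1000}) = 0.8909
P_2 = 1/(1+e^{-4.9700}) = 0.9931
E[score] = 0.8909 + 0.9931 = 1.8840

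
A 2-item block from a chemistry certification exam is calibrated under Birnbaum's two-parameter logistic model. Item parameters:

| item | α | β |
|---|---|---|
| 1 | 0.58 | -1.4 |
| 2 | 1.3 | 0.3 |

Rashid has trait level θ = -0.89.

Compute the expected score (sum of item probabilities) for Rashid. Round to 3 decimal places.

0.749

P(θ) = 1 / (1 + exp(−α(θ − β)))
P_1 = 1/(1+e^{-0.2958}) = 0.5734
P_2 = 1/(1+e^{1.5470}) = 0.1755
E[score] = 0.5734 + 0.1755 = 0.7489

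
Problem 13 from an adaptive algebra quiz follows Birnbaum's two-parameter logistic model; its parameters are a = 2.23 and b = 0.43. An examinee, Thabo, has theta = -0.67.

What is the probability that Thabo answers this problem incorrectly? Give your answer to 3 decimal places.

P(theta) = 1 / (1 + exp(−a(theta − b)))
Exponent: 2.23 × (-0.67 − 0.43) = -2.4530
1/(1 + e^{2.4530}) = 0.0792
P(incorrect) = 1 − 0.0792 = 0.9208

0.921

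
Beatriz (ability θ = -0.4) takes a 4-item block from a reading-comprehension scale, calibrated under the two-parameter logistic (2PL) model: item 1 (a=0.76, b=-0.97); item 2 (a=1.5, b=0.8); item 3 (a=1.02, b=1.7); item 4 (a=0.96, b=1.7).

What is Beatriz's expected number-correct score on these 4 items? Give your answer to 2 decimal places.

0.97

P(θ) = 1 / (1 + exp(−a(θ − b)))
P_1 = 1/(1+e^{-0.4332}) = 0.6066
P_2 = 1/(1+e^{1.8000}) = 0.1419
P_3 = 1/(1+e^{2.1420}) = 0.1051
P_4 = 1/(1+e^{2.0160}) = 0.1175
E[score] = 0.6066 + 0.1419 + 0.1051 + 0.1175 = 0.9711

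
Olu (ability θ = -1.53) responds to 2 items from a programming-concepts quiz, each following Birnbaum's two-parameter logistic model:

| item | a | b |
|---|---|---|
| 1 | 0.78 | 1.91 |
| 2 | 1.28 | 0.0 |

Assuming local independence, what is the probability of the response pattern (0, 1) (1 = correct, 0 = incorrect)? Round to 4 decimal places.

P(θ) = 1 / (1 + exp(−a(θ − b)))
P_1 = 1/(1+e^{2.6832}) = 0.0640
P_2 = 1/(1+e^{1.9584}) = 0.1236
L = (1−P_1) × P_2 = 0.9360 × 0.1236 = 0.11573

0.1157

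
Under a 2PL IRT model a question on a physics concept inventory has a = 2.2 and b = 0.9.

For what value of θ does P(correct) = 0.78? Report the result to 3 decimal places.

P(θ) = 1 / (1 + exp(−a(θ − b)))
logit = ln(0.7800/0.2200) = 1.2657
θ = b + logit/(a) = 0.9 + 1.2657/2.2000 = 1.4753

1.475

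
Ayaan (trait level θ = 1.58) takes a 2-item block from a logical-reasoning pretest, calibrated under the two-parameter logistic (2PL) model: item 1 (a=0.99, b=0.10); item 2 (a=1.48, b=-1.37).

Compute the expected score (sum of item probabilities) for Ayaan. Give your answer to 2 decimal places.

P(θ) = 1 / (1 + exp(−a(θ − b)))
P_1 = 1/(1+e^{-1.4652}) = 0.8123
P_2 = 1/(1+e^{-4.3660}) = 0.9875
E[score] = 0.8123 + 0.9875 = 1.7998

1.80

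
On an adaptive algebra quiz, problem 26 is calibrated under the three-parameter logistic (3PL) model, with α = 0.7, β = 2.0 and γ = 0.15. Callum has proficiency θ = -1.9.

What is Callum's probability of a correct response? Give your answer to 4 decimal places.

0.2020

P(θ) = γ + (1 − γ) · 1 / (1 + exp(−α(θ − β)))
Exponent: 0.7 × (-1.9 − 2.0) = -2.7300
1/(1 + e^{2.7300}) = 0.0612
P = 0.15 + 0.85 × 0.0612 = 0.2020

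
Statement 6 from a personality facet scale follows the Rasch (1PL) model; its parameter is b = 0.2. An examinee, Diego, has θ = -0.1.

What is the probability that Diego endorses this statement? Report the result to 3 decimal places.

0.426

P(θ) = 1 / (1 + exp(−(θ − b)))
Exponent: (-0.1 − 0.2) = -0.3000
1/(1 + e^{0.3000}) = 0.4256
P = 0.4256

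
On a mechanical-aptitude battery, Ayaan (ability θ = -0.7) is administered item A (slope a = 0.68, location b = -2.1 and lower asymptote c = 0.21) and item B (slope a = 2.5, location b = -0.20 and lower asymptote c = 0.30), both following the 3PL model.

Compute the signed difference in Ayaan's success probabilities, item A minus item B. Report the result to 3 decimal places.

P(θ) = c + (1 − c) · 1 / (1 + exp(−a(θ − b)))
P_A = 0.7800
P_B = 0.4559
P_A − P_B = 0.3241

0.324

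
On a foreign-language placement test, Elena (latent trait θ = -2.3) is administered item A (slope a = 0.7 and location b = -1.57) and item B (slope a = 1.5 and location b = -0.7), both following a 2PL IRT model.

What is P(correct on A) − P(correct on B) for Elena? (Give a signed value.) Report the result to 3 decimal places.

P(θ) = 1 / (1 + exp(−a(θ − b)))
P_A = 0.3750
P_B = 0.0832
P_A − P_B = 0.2918

0.292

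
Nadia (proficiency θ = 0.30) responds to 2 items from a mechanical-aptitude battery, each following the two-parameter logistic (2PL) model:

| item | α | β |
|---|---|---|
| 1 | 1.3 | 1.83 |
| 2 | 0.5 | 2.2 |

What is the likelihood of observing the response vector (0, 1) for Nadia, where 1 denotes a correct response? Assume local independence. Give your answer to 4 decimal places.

P(θ) = 1 / (1 + exp(−α(θ − β)))
P_1 = 1/(1+e^{1.9890}) = 0.1204
P_2 = 1/(1+e^{0.9500}) = 0.2789
L = (1−P_1) × P_2 = 0.8796 × 0.2789 = 0.24532

0.2453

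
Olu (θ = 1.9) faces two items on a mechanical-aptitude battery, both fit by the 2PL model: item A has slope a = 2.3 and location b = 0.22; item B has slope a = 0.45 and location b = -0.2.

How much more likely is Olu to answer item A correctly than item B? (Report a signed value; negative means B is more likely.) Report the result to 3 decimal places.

P(θ) = 1 / (1 + exp(−a(θ − b)))
P_A = 0.9794
P_B = 0.7201
P_A − P_B = 0.2593

0.259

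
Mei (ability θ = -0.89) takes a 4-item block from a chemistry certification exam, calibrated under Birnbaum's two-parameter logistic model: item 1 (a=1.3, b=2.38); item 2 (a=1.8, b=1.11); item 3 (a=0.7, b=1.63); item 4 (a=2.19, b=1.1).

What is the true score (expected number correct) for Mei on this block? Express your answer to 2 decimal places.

P(θ) = 1 / (1 + exp(−a(θ − b)))
P_1 = 1/(1+e^{4.2510}) = 0.0140
P_2 = 1/(1+e^{3.6000}) = 0.0266
P_3 = 1/(1+e^{1.7640}) = 0.1463
P_4 = 1/(1+e^{4.3581}) = 0.0126
E[score] = 0.0140 + 0.0266 + 0.1463 + 0.0126 = 0.1996

0.20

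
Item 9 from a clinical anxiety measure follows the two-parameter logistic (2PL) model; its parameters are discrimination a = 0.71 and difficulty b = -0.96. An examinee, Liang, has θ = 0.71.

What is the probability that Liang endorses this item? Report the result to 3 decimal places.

0.766

P(θ) = 1 / (1 + exp(−a(θ − b)))
Exponent: 0.71 × (0.71 − (-0.96)) = 1.1857
1/(1 + e^{-1.1857}) = 0.7660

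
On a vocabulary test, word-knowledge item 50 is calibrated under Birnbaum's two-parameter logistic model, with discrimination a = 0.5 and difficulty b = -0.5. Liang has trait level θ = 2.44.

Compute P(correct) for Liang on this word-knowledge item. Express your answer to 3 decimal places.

P(θ) = 1 / (1 + exp(−a(θ − b)))
Exponent: 0.5 × (2.44 − (-0.5)) = 1.4700
1/(1 + e^{-1.4700}) = 0.8131

0.813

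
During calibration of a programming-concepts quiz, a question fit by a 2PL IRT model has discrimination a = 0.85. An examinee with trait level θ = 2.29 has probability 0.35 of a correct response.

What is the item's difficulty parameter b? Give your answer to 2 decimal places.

P(θ) = 1 / (1 + exp(−a(θ − b)))
logit(0.35) = ln(0.35/0.65) = -0.6190
b = θ − logit/(a) = 2.29 − (-0.6190)/0.8500 = 3.0183

3.02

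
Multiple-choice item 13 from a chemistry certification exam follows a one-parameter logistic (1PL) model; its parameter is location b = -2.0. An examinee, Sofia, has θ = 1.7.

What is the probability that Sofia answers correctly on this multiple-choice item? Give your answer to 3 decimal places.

P(θ) = 1 / (1 + exp(−(θ − b)))
Exponent: (1.7 − (-2.0)) = 3.7000
1/(1 + e^{-3.7000}) = 0.9759
P = 0.9759

0.976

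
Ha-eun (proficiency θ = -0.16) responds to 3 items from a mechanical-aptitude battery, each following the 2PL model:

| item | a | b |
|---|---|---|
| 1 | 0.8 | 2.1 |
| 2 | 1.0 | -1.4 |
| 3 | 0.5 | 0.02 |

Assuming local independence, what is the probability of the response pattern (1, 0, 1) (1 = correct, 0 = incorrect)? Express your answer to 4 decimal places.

P(θ) = 1 / (1 + exp(−a(θ − b)))
P_1 = 1/(1+e^{1.8080}) = 0.1409
P_2 = 1/(1+e^{-1.2400}) = 0.7756
P_3 = 1/(1+e^{0.0900}) = 0.4775
L = P_1 × (1−P_2) × P_3 = 0.1409 × 0.2244 × 0.4775 = 0.01510

0.0151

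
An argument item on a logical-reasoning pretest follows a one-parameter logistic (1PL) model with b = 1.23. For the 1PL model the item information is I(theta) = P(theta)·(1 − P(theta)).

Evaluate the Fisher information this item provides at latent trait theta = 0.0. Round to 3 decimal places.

P = 1/(1+e^{1.2300}) = 0.2262
P(1−P) = 0.2262 × 0.7738 = 0.1750
I = P(1−P) = 0.17502

0.175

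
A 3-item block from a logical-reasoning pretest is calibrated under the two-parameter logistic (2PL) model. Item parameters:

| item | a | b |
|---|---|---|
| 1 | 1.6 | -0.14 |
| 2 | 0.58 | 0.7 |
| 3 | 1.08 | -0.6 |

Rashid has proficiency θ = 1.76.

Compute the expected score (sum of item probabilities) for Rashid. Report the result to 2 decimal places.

P(θ) = 1 / (1 + exp(−a(θ − b)))
P_1 = 1/(1+e^{-3.0400}) = 0.9543
P_2 = 1/(1+e^{-0.6148}) = 0.6490
P_3 = 1/(1+e^{-2.5488}) = 0.9275
E[score] = 0.9543 + 0.6490 + 0.9275 = 2.5309

2.53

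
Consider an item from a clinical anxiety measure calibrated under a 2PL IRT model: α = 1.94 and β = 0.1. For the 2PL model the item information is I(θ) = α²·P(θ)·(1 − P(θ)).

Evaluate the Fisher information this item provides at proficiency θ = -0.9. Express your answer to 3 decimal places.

P = 1/(1+e^{1.9400}) = 0.1256
P(1−P) = 0.1256 × 0.8744 = 0.1099
I = α² × P(1−P) = 1.94² × 0.1099 = 0.41347

0.413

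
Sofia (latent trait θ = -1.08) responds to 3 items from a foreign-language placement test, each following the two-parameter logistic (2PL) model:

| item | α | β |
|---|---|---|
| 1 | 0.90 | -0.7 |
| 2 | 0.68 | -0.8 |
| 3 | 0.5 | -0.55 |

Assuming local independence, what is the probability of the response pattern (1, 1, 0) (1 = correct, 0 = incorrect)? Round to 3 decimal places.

0.106

P(θ) = 1 / (1 + exp(−α(θ − β)))
P_1 = 1/(1+e^{0.3420}) = 0.4153
P_2 = 1/(1+e^{0.1904}) = 0.4525
P_3 = 1/(1+e^{0.2650}) = 0.4341
L = P_1 × P_2 × (1−P_3) = 0.4153 × 0.4525 × 0.5659 = 0.10636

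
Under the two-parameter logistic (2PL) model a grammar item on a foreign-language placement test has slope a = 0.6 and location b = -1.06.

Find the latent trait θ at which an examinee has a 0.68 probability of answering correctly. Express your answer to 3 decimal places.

P(θ) = 1 / (1 + exp(−a(θ − b)))
logit = ln(0.6800/0.3200) = 0.7538
θ = b + logit/(a) = -1.06 + 0.7538/0.6000 = 0.1963

0.196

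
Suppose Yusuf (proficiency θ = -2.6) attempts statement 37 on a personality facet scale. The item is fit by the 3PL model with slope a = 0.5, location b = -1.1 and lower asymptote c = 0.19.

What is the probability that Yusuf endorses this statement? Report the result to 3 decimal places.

P(θ) = c + (1 − c) · 1 / (1 + exp(−a(θ − b)))
Exponent: 0.5 × (-2.6 − (-1.1)) = -0.7500
1/(1 + e^{0.7500}) = 0.3208
P = 0.19 + 0.81 × 0.3208 = 0.4499

0.450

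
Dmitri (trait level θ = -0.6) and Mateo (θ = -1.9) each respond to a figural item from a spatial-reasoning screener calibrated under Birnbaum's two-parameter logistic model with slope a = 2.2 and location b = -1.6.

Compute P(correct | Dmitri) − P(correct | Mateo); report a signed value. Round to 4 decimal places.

P(θ) = 1 / (1 + exp(−a(θ − b)))
P(Dmitri) = 0.9002  [exponent 2.2000]
P(Mateo) = 0.3407  [exponent -0.6600]
Difference = 0.9002 − 0.3407 = 0.5595

0.5595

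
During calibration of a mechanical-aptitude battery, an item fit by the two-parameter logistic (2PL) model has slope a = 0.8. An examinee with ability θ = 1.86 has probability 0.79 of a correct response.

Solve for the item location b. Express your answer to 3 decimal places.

0.204

P(θ) = 1 / (1 + exp(−a(θ − b)))
logit(0.79) = ln(0.79/0.21) = 1.3249
b = θ − logit/(a) = 1.86 − 1.3249/0.8000 = 0.2038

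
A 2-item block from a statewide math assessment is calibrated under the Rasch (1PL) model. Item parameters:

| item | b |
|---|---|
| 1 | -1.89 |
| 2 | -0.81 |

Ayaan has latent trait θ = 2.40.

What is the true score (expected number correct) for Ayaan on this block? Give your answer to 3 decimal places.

1.948

P(θ) = 1 / (1 + exp(−(θ − b)))
P_1 = 1/(1+e^{-4.2900}) = 0.9865
P_2 = 1/(1+e^{-3.2100}) = 0.9612
E[score] = 0.9865 + 0.9612 = 1.9477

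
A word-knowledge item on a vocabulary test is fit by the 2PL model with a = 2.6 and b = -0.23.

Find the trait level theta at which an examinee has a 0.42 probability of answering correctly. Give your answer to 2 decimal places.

-0.35

P(theta) = 1 / (1 + exp(−a(theta − b)))
logit = ln(0.4200/0.5800) = -0.3228
theta = b + logit/(a) = -0.23 + (-0.3228)/2.6000 = -0.3541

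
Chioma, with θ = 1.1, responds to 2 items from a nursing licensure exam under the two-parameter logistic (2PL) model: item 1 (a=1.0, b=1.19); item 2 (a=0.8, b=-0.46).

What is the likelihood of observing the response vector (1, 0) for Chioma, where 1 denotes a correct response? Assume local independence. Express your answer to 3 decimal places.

P(θ) = 1 / (1 + exp(−a(θ − b)))
P_1 = 1/(1+e^{0.0900}) = 0.4775
P_2 = 1/(1+e^{-1.2480}) = 0.7770
L = P_1 × (1−P_2) = 0.4775 × 0.2230 = 0.10651

0.107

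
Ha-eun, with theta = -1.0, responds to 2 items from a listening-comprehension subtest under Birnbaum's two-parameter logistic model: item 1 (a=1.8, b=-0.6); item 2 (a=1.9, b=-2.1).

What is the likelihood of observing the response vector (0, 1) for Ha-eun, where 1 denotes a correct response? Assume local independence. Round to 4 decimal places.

P(theta) = 1 / (1 + exp(−a(theta − b)))
P_1 = 1/(1+e^{0.7200}) = 0.3274
P_2 = 1/(1+e^{-2.0900}) = 0.8899
L = (1−P_1) × P_2 = 0.6726 × 0.8899 = 0.59857

0.5986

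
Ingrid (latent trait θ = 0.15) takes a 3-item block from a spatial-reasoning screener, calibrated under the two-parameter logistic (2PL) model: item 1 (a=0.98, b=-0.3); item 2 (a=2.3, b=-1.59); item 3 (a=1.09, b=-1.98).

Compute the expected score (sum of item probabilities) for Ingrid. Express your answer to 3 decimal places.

P(θ) = 1 / (1 + exp(−a(θ − b)))
P_1 = 1/(1+e^{-0.4410}) = 0.6085
P_2 = 1/(1+e^{-4.0020}) = 0.9820
P_3 = 1/(1+e^{-2.3217}) = 0.9107
E[score] = 0.6085 + 0.9820 + 0.9107 = 2.5012

2.501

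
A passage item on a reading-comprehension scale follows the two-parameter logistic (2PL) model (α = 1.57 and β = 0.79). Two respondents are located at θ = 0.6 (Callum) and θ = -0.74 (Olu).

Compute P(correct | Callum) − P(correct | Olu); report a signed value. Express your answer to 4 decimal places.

P(θ) = 1 / (1 + exp(−α(θ − β)))
P(Callum) = 0.4260  [exponent -0.2983]
P(Olu) = 0.0830  [exponent -2.4021]
Difference = 0.4260 − 0.0830 = 0.3430

0.3430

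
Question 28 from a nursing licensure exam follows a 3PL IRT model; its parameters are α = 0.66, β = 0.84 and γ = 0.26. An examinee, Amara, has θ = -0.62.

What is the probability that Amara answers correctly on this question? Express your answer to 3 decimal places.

P(θ) = γ + (1 − γ) · 1 / (1 + exp(−α(θ − β)))
Exponent: 0.66 × (-0.62 − 0.84) = -0.9636
1/(1 + e^{0.9636}) = 0.2762
P = 0.26 + 0.74 × 0.2762 = 0.4644

0.464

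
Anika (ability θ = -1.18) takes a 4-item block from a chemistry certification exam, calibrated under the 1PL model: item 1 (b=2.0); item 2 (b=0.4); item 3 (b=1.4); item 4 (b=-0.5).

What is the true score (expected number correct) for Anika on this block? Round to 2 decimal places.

P(θ) = 1 / (1 + exp(−(θ − b)))
P_1 = 1/(1+e^{3.1800}) = 0.0399
P_2 = 1/(1+e^{1.5800}) = 0.1708
P_3 = 1/(1+e^{2.5800}) = 0.0704
P_4 = 1/(1+e^{0.6800}) = 0.3363
E[score] = 0.0399 + 0.1708 + 0.0704 + 0.3363 = 0.6174

0.62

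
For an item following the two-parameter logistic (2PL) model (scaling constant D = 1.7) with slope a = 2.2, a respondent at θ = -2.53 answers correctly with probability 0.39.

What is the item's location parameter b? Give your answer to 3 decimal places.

P(θ) = 1 / (1 + exp(−D·a(θ − b)))
logit(0.39) = ln(0.39/0.61) = -0.4473
b = θ − logit/(1.7·a) = -2.53 − (-0.4473)/3.7400 = -2.4104

-2.410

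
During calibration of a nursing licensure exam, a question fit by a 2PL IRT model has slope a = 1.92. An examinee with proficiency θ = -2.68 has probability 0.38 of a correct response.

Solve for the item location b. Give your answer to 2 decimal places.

P(θ) = 1 / (1 + exp(−a(θ − b)))
logit(0.38) = ln(0.38/0.62) = -0.4895
b = θ − logit/(a) = -2.68 − (-0.4895)/1.9200 = -2.4250

-2.43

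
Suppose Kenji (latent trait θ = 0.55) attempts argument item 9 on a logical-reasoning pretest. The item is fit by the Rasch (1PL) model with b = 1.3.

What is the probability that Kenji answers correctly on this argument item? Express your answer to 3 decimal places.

0.321

P(θ) = 1 / (1 + exp(−(θ − b)))
Exponent: (0.55 − 1.3) = -0.7500
1/(1 + e^{0.7500}) = 0.3208
P = 0.3208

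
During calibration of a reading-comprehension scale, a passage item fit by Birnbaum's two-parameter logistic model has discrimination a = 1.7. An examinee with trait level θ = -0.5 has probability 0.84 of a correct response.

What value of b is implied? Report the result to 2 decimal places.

-1.48

P(θ) = 1 / (1 + exp(−a(θ − b)))
logit(0.84) = ln(0.84/0.16) = 1.6582
b = θ − logit/(a) = -0.5 − 1.6582/1.7000 = -1.4754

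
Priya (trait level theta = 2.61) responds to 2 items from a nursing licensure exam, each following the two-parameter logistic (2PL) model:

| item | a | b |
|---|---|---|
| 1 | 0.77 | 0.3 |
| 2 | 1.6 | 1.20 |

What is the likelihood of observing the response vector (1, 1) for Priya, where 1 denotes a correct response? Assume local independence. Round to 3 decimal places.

P(theta) = 1 / (1 + exp(−a(theta − b)))
P_1 = 1/(1+e^{-1.7787}) = 0.8555
P_2 = 1/(1+e^{-2.2560}) = 0.9052
L = P_1 × P_2 = 0.8555 × 0.9052 = 0.77440

0.774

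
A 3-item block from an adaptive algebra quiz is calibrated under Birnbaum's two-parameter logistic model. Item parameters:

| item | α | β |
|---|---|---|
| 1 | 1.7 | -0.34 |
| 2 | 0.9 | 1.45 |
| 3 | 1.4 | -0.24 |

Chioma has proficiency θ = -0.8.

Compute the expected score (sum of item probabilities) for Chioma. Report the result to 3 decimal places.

P(θ) = 1 / (1 + exp(−α(θ − β)))
P_1 = 1/(1+e^{0.7820}) = 0.3139
P_2 = 1/(1+e^{2.0250}) = 0.1166
P_3 = 1/(1+e^{0.7840}) = 0.3135
E[score] = 0.3139 + 0.1166 + 0.3135 = 0.7440

0.744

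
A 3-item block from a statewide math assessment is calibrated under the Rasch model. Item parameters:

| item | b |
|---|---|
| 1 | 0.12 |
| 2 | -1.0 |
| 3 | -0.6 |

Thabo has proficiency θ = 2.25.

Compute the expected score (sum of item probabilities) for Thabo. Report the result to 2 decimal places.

2.80

P(θ) = 1 / (1 + exp(−(θ − b)))
P_1 = 1/(1+e^{-2.1300}) = 0.8938
P_2 = 1/(1+e^{-3.2500}) = 0.9627
P_3 = 1/(1+e^{-2.8500}) = 0.9453
E[score] = 0.8938 + 0.9627 + 0.9453 = 2.8018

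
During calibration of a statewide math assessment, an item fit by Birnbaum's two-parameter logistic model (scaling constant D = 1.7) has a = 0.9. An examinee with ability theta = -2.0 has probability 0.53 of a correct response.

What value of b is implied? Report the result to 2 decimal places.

P(theta) = 1 / (1 + exp(−D·a(theta − b)))
logit(0.53) = ln(0.53/0.47) = 0.1201
b = theta − logit/(1.7·a) = -2.0 − 0.1201/1.5300 = -2.0785

-2.08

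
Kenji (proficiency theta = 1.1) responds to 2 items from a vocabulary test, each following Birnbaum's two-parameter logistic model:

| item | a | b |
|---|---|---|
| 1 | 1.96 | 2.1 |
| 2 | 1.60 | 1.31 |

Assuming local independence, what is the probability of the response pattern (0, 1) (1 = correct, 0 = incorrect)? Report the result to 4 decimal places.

0.3653

P(theta) = 1 / (1 + exp(−a(theta − b)))
P_1 = 1/(1+e^{1.9600}) = 0.1235
P_2 = 1/(1+e^{0.3360}) = 0.4168
L = (1−P_1) × P_2 = 0.8765 × 0.4168 = 0.36532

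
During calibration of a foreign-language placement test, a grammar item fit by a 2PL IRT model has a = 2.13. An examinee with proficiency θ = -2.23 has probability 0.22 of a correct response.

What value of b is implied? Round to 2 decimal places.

P(θ) = 1 / (1 + exp(−a(θ − b)))
logit(0.22) = ln(0.22/0.78) = -1.2657
b = θ − logit/(a) = -2.23 − (-1.2657)/2.1300 = -1.6358

-1.64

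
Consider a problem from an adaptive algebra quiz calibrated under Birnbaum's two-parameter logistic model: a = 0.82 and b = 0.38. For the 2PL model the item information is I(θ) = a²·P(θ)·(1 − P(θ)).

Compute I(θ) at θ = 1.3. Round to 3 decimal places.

0.146

P = 1/(1+e^{-0.7544}) = 0.6801
P(1−P) = 0.6801 × 0.3199 = 0.2176
I = a² × P(1−P) = 0.82² × 0.2176 = 0.14628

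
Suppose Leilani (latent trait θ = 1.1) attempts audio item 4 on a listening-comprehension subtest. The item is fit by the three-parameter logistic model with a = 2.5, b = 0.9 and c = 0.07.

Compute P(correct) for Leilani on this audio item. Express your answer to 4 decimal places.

P(θ) = c + (1 − c) · 1 / (1 + exp(−a(θ − b)))
Exponent: 2.5 × (1.1 − 0.9) = 0.5000
1/(1 + e^{-0.5000}) = 0.6225
P = 0.07 + 0.93 × 0.6225 = 0.6489

0.6489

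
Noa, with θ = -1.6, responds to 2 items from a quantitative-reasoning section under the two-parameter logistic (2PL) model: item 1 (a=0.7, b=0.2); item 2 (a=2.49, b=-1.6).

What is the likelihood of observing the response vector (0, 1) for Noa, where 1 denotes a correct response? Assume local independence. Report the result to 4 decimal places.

0.3895

P(θ) = 1 / (1 + exp(−a(θ − b)))
P_1 = 1/(1+e^{1.2600}) = 0.2210
P_2 = 1/(1+e^{0.0000}) = 0.5000
L = (1−P_1) × P_2 = 0.7790 × 0.5000 = 0.38951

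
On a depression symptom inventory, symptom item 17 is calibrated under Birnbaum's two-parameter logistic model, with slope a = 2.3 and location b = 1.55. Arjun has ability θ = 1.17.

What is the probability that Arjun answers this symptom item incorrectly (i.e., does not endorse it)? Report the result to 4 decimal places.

0.7056

P(θ) = 1 / (1 + exp(−a(θ − b)))
Exponent: 2.3 × (1.17 − 1.55) = -0.8740
1/(1 + e^{0.8740}) = 0.2944
P(incorrect) = 1 − 0.2944 = 0.7056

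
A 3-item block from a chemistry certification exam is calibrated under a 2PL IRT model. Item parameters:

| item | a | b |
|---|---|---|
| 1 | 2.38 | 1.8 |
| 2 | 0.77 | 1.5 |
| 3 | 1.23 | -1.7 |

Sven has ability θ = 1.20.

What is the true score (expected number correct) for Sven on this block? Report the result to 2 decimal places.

P(θ) = 1 / (1 + exp(−a(θ − b)))
P_1 = 1/(1+e^{1.4280}) = 0.1934
P_2 = 1/(1+e^{0.2310}) = 0.4425
P_3 = 1/(1+e^{-3.5670}) = 0.9725
E[score] = 0.1934 + 0.4425 + 0.9725 = 1.6085

1.61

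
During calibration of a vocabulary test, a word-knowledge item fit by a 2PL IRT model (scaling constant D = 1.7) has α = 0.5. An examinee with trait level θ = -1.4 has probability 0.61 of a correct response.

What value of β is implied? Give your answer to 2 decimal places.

P(θ) = 1 / (1 + exp(−D·α(θ − β)))
logit(0.61) = ln(0.61/0.39) = 0.4473
β = θ − logit/(1.7·α) = -1.4 − 0.4473/0.8500 = -1.9262

-1.93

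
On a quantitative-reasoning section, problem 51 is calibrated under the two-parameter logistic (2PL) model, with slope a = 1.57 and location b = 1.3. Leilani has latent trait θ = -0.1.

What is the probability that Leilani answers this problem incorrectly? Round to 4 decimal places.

0.9001

P(θ) = 1 / (1 + exp(−a(θ − b)))
Exponent: 1.57 × (-0.1 − 1.3) = -2.1980
1/(1 + e^{2.1980}) = 0.0999
P(incorrect) = 1 − 0.0999 = 0.9001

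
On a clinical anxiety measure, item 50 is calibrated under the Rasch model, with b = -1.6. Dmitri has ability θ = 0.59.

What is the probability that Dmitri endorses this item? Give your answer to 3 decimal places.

0.899

P(θ) = 1 / (1 + exp(−(θ − b)))
Exponent: (0.59 − (-1.6)) = 2.1900
1/(1 + e^{-2.1900}) = 0.8993
P = 0.8993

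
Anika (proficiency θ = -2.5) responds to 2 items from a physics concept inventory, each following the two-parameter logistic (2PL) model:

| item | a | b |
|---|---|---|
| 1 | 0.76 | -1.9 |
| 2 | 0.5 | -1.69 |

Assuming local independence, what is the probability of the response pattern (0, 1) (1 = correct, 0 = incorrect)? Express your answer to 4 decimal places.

0.2449

P(θ) = 1 / (1 + exp(−a(θ − b)))
P_1 = 1/(1+e^{0.4560}) = 0.3879
P_2 = 1/(1+e^{0.4050}) = 0.4001
L = (1−P_1) × P_2 = 0.6121 × 0.4001 = 0.24489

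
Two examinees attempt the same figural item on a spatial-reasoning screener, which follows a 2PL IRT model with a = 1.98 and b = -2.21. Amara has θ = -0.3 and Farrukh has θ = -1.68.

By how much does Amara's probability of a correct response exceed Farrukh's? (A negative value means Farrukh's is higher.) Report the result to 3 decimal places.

P(θ) = 1 / (1 + exp(−a(θ − b)))
P(Amara) = 0.9777  [exponent 3.7818]
P(Farrukh) = 0.7407  [exponent 1.0494]
Difference = 0.9777 − 0.7407 = 0.2371

0.237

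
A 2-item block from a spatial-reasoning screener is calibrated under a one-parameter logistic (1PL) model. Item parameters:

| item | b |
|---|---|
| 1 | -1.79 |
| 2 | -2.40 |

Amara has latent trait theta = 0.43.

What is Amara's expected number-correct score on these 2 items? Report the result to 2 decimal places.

1.85

P(theta) = 1 / (1 + exp(−(theta − b)))
P_1 = 1/(1+e^{-2.2200}) = 0.9020
P_2 = 1/(1+e^{-2.8300}) = 0.9443
E[score] = 0.9020 + 0.9443 = 1.8463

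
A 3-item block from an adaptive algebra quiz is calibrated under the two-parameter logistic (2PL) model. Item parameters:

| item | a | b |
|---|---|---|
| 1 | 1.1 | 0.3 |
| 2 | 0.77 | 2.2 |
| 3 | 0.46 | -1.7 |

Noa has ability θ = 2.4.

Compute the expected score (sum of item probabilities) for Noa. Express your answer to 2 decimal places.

P(θ) = 1 / (1 + exp(−a(θ − b)))
P_1 = 1/(1+e^{-2.3100}) = 0.9097
P_2 = 1/(1+e^{-0.1540}) = 0.5384
P_3 = 1/(1+e^{-1.8860}) = 0.8683
E[score] = 0.9097 + 0.5384 + 0.8683 = 2.3164

2.32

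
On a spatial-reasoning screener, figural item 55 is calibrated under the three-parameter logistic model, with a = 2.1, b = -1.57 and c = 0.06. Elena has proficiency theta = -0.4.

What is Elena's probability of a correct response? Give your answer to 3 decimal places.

0.926

P(theta) = c + (1 − c) · 1 / (1 + exp(−a(theta − b)))
Exponent: 2.1 × (-0.4 − (-1.57)) = 2.4570
1/(1 + e^{-2.4570}) = 0.9211
P = 0.06 + 0.94 × 0.9211 = 0.9258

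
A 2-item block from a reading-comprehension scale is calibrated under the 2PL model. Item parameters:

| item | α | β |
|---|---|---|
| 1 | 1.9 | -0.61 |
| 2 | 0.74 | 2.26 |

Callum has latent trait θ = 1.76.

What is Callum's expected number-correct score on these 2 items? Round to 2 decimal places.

P(θ) = 1 / (1 + exp(−α(θ − β)))
P_1 = 1/(1+e^{-4.5030}) = 0.9890
P_2 = 1/(1+e^{0.3700}) = 0.4085
E[score] = 0.9890 + 0.4085 = 1.3976

1.40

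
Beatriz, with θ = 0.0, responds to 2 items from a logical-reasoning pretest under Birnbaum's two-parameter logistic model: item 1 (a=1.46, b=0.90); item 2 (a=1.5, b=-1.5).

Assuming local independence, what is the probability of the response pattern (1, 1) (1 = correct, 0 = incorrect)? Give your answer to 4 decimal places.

P(θ) = 1 / (1 + exp(−a(θ − b)))
P_1 = 1/(1+e^{1.3140}) = 0.2118
P_2 = 1/(1+e^{-2.2500}) = 0.9047
L = P_1 × P_2 = 0.2118 × 0.9047 = 0.19162

0.1916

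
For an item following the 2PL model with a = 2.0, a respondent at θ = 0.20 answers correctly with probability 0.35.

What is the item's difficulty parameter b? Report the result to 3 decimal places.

P(θ) = 1 / (1 + exp(−a(θ − b)))
logit(0.35) = ln(0.35/0.65) = -0.6190
b = θ − logit/(a) = 0.20 − (-0.6190)/2.0000 = 0.5095

0.510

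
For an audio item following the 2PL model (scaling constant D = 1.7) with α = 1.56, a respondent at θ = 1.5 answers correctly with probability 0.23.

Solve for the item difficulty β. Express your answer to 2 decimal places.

1.96

P(θ) = 1 / (1 + exp(−D·α(θ − β)))
logit(0.23) = ln(0.23/0.77) = -1.2083
β = θ − logit/(1.7·α) = 1.5 − (-1.2083)/2.6520 = 1.9556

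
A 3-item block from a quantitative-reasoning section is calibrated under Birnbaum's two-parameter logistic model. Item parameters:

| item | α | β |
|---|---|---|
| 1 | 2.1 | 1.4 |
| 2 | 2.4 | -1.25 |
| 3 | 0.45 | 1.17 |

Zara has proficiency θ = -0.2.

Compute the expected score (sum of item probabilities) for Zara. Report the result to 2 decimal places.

1.31

P(θ) = 1 / (1 + exp(−α(θ − β)))
P_1 = 1/(1+e^{3.3600}) = 0.0336
P_2 = 1/(1+e^{-2.5200}) = 0.9255
P_3 = 1/(1+e^{0.6165}) = 0.3506
E[score] = 0.0336 + 0.9255 + 0.3506 = 1.3097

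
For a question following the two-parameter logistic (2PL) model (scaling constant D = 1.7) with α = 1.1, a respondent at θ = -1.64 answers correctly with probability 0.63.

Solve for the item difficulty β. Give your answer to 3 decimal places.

P(θ) = 1 / (1 + exp(−D·α(θ − β)))
logit(0.63) = ln(0.63/0.37) = 0.5322
β = θ − logit/(1.7·α) = -1.64 − 0.5322/1.8700 = -1.9246

-1.925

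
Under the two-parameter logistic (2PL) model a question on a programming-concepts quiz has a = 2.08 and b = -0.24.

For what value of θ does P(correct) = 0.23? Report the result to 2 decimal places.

-0.82

P(θ) = 1 / (1 + exp(−a(θ − b)))
logit = ln(0.2300/0.7700) = -1.2083
θ = b + logit/(a) = -0.24 + (-1.2083)/2.0800 = -0.8209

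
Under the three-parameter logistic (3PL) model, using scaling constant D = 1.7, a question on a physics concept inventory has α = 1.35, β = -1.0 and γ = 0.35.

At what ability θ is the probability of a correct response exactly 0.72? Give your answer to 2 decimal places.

P(θ) = γ + (1 − γ) · 1 / (1 + exp(−D·α(θ − β)))
Remove guessing floor: (0.72 − 0.35)/(1 − 0.35) = 0.5692
logit = ln(0.5692/0.4308) = 0.2787
θ = β + logit/(1.7·α) = -1.0 + 0.2787/2.2950 = -0.8786

-0.88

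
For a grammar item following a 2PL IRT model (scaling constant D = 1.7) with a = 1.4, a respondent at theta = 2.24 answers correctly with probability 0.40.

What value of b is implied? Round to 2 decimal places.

P(theta) = 1 / (1 + exp(−D·a(theta − b)))
logit(0.40) = ln(0.40/0.60) = -0.4055
b = theta − logit/(1.7·a) = 2.24 − (-0.4055)/2.3800 = 2.4104

2.41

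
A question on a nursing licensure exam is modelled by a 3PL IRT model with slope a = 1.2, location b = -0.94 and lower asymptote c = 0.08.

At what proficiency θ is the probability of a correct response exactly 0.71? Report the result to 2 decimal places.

-0.29

P(θ) = c + (1 − c) · 1 / (1 + exp(−a(θ − b)))
Remove guessing floor: (0.71 − 0.08)/(1 − 0.08) = 0.6848
logit = ln(0.6848/0.3152) = 0.7758
θ = b + logit/(a) = -0.94 + 0.7758/1.2000 = -0.2935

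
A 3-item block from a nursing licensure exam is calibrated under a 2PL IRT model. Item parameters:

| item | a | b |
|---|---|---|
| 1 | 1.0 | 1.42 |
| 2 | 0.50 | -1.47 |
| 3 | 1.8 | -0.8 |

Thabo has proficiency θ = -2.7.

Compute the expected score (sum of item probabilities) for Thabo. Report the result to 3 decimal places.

0.399

P(θ) = 1 / (1 + exp(−a(θ − b)))
P_1 = 1/(1+e^{4.1200}) = 0.0160
P_2 = 1/(1+e^{0.6150}) = 0.3509
P_3 = 1/(1+e^{3.4200}) = 0.0317
E[score] = 0.0160 + 0.3509 + 0.0317 = 0.3986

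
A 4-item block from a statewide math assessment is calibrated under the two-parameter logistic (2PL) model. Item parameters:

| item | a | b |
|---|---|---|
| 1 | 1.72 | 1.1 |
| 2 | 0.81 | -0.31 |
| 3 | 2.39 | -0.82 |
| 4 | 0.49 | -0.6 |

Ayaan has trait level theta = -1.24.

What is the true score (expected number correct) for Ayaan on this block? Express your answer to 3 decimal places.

P(theta) = 1 / (1 + exp(−a(theta − b)))
P_1 = 1/(1+e^{4.0248}) = 0.0176
P_2 = 1/(1+e^{0.7533}) = 0.3201
P_3 = 1/(1+e^{1.0038}) = 0.2682
P_4 = 1/(1+e^{0.3136}) = 0.4222
E[score] = 0.0176 + 0.3201 + 0.2682 + 0.4222 = 1.0281

1.028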